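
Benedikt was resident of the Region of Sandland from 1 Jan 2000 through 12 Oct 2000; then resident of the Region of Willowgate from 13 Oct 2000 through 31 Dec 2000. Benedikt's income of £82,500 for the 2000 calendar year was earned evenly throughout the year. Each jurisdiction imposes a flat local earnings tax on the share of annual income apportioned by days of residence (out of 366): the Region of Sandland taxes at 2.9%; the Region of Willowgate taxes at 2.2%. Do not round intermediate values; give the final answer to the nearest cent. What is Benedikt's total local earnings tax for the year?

The Region of Sandland, 1 Jan – 12 Oct 2000: 286 days → £82,500 × 2.9% × 286/366 = £1,869.5492
The Region of Willowgate, 13 Oct – 31 Dec 2000: 80 days → £82,500 × 2.2% × 80/366 = £396.7213
Total = £2,266.2705

£2,266.27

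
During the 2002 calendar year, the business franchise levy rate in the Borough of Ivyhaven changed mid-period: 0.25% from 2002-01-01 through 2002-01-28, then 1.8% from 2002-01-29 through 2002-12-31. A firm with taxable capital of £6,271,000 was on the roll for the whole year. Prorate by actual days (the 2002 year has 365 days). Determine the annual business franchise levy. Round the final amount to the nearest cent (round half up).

£105,421.52

2002-01-01 to 2002-01-28: 28 days at 0.25% → £6,271,000 × 0.25% × 28/365 = £1,202.6575
2002-01-29 to 2002-12-31: 337 days at 1.8% → £6,271,000 × 1.8% × 337/365 = £104,218.8658
Total = £105,421.5233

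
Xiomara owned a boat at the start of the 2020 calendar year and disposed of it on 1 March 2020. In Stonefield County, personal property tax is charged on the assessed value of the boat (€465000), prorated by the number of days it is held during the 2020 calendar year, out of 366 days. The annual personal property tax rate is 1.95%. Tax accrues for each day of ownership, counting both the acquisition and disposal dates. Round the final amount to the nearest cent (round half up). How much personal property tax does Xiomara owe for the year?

Days held (1 January – 1 March 2020): 61 out of 366
Tax = €465000 × 1.95% × 61/366 = €1511.2500

€1511.25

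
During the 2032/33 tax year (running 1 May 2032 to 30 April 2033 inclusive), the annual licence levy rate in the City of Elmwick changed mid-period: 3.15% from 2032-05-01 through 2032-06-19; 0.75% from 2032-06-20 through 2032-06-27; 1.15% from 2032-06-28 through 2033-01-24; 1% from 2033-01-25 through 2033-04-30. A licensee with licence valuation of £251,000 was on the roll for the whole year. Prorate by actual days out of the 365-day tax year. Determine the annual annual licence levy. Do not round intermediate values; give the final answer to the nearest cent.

2032-05-01 to 2032-06-19: 50 days at 3.15% → £251,000 × 3.15% × 50/365 = £1,083.0822
2032-06-20 to 2032-06-27: 8 days at 0.75% → £251,000 × 0.75% × 8/365 = £41.2603
2032-06-28 to 2033-01-24: 211 days at 1.15% → £251,000 × 1.15% × 211/365 = £1,668.6342
2033-01-25 to 2033-04-30: 96 days at 1% → £251,000 × 1% × 96/365 = £660.1644
Total = £3,453.1411

£3,453.14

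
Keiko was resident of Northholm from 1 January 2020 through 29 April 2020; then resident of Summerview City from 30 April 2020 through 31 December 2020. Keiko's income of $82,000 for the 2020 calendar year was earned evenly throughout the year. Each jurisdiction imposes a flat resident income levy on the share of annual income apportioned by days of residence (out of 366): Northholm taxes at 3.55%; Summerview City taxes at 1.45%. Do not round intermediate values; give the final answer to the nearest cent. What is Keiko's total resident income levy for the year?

Northholm, 1 January – 29 April 2020: 120 days → $82,000 × 3.55% × 120/366 = $954.4262
Summerview City, 30 April – 31 December 2020: 246 days → $82,000 × 1.45% × 246/366 = $799.1639
Total = $1,753.5902

$1,753.59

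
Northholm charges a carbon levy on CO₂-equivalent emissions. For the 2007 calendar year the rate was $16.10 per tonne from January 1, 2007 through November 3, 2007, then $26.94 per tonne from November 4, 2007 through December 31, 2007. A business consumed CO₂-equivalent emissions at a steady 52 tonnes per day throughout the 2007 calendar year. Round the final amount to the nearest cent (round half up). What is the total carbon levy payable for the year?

January 1 – November 3, 2007: 307 days × 52 tonnes/day = 15,964 tonnes at $16.10/tonne → $257020.40
November 4 – December 31, 2007: 58 days × 52 tonnes/day = 3,016 tonnes at $26.94/tonne → $81251.04

$338271.44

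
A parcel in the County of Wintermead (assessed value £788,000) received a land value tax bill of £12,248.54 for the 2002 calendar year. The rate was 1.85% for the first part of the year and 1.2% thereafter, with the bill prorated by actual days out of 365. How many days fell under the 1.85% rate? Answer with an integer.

Let d = days at the first rate; then 365 − d days at the second rate.
£788,000 × [1.85%·d + 1.2%·(365−d)] / 365 = £12,248.54
Solving gives d = 199, so the new rate took effect on 19 July 2002.

199 days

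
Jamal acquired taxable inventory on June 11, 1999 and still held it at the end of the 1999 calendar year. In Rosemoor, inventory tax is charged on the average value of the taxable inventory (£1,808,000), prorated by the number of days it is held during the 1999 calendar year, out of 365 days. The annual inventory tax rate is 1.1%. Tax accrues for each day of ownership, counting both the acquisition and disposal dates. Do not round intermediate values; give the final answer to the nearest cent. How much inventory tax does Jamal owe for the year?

Days held (June 11 – December 31, 1999): 204 out of 365
Tax = £1,808,000 × 1.1% × 204/365 = £11,115.4849

£11,115.48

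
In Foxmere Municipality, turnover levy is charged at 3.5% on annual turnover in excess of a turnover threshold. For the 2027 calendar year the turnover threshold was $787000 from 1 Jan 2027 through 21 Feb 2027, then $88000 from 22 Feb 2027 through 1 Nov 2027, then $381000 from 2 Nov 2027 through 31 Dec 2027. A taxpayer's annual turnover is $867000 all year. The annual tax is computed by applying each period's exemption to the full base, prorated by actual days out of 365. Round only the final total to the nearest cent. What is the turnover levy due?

1 Jan – 21 Feb 2027: 52 days, exemption $787000 → ($867000 − $787000) × 3.5% × 52/365 = $398.9041
22 Feb – 1 Nov 2027: 253 days, exemption $88000 → ($867000 − $88000) × 3.5% × 253/365 = $18898.7534
2 Nov – 31 Dec 2027: 60 days, exemption $381000 → ($867000 − $381000) × 3.5% × 60/365 = $2796.1644
Total = $22093.8219

$22093.82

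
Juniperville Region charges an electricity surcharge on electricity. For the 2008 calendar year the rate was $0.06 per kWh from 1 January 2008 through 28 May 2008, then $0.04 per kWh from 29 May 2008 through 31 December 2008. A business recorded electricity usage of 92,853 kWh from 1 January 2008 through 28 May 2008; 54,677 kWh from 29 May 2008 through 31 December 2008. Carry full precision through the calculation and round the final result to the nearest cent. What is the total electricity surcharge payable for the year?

1 January – 28 May 2008: 92,853 kWh at $0.06/kWh → $5571.18
29 May – 31 December 2008: 54,677 kWh at $0.04/kWh → $2187.08

$7758.26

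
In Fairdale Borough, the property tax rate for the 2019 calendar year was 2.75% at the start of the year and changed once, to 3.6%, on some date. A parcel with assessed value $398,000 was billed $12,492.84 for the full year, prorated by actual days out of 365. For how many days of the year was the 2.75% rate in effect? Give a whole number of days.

198 days

Let d = days at the first rate; then 365 − d days at the second rate.
$398,000 × [2.75%·d + 3.6%·(365−d)] / 365 = $12,492.84
Solving gives d = 198, so the new rate took effect on July 18, 2019.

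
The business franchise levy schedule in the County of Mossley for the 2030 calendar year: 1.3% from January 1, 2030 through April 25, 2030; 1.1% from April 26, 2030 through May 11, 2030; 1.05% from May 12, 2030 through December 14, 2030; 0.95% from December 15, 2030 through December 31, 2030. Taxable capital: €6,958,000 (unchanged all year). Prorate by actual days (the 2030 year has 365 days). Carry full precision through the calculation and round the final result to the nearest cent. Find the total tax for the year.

€78,368.05

January 1 – April 25, 2030: 115 days at 1.3% → €6,958,000 × 1.3% × 115/365 = €28,499.2055
April 26 – May 11, 2030: 16 days at 1.1% → €6,958,000 × 1.1% × 16/365 = €3,355.0904
May 12 – December 14, 2030: 217 days at 1.05% → €6,958,000 × 1.05% × 217/365 = €43,435.0767
December 15 – December 31, 2030: 17 days at 0.95% → €6,958,000 × 0.95% × 17/365 = €3,078.6767
Total = €78,368.0493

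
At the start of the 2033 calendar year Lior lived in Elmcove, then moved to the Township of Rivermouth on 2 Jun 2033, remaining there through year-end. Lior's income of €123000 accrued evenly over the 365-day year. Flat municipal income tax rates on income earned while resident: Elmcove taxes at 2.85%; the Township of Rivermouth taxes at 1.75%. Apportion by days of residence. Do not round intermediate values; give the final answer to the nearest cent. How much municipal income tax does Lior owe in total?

Elmcove, 1 Jan – 1 Jun 2033: 152 days → €123000 × 2.85% × 152/365 = €1459.8247
The Township of Rivermouth, 2 Jun – 31 Dec 2033: 213 days → €123000 × 1.75% × 213/365 = €1256.1164
Total = €2715.9411

€2715.94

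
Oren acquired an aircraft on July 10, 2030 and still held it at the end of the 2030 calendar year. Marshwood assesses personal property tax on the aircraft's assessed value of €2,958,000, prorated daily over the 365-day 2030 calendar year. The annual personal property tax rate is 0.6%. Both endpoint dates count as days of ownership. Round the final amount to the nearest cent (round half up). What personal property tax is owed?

€8,509.32

Days held (July 10 – December 31, 2030): 175 out of 365
Tax = €2,958,000 × 0.6% × 175/365 = €8,509.3151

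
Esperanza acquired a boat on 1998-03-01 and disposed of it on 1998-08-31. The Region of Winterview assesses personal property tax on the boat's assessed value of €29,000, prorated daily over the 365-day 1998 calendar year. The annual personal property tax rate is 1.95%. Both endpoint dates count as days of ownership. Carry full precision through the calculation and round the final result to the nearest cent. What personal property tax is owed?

Days held (1998-03-01 to 1998-08-31): 184 out of 365
Tax = €29,000 × 1.95% × 184/365 = €285.0740

€285.07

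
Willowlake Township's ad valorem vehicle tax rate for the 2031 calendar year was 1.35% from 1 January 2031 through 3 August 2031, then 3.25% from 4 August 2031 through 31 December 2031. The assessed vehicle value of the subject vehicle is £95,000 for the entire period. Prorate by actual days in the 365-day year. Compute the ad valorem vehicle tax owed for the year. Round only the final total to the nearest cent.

£2,024.28

1 January – 3 August 2031: 215 days at 1.35% → £95,000 × 1.35% × 215/365 = £755.4452
4 August – 31 December 2031: 150 days at 3.25% → £95,000 × 3.25% × 150/365 = £1,268.8356
Total = £2,024.2808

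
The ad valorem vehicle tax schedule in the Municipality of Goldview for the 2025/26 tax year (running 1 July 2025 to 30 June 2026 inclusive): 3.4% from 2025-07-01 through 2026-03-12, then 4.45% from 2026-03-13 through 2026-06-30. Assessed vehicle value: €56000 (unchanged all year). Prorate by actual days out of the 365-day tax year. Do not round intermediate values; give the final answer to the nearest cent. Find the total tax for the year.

€2081.21

2025-07-01 to 2026-03-12: 255 days at 3.4% → €56000 × 3.4% × 255/365 = €1330.1918
2026-03-13 to 2026-06-30: 110 days at 4.45% → €56000 × 4.45% × 110/365 = €751.0137
Total = €2081.2055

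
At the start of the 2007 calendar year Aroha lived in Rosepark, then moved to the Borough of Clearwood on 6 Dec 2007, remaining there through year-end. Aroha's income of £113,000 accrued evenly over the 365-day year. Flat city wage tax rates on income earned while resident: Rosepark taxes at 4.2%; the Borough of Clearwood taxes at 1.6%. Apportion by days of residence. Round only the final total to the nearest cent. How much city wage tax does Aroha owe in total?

Rosepark, 1 Jan – 5 Dec 2007: 339 days → £113,000 × 4.2% × 339/365 = £4,407.9288
The Borough of Clearwood, 6 Dec – 31 Dec 2007: 26 days → £113,000 × 1.6% × 26/365 = £128.7890
Total = £4,536.7178

£4,536.72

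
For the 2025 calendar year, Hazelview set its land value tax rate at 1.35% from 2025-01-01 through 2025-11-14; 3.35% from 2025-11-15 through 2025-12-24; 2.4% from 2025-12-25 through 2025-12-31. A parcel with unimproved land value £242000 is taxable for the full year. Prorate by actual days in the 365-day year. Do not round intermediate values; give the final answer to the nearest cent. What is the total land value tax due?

£3846.14

2025-01-01 to 2025-11-14: 318 days at 1.35% → £242000 × 1.35% × 318/365 = £2846.3178
2025-11-15 to 2025-12-24: 40 days at 3.35% → £242000 × 3.35% × 40/365 = £888.4384
2025-12-25 to 2025-12-31: 7 days at 2.4% → £242000 × 2.4% × 7/365 = £111.3863
Total = £3846.1425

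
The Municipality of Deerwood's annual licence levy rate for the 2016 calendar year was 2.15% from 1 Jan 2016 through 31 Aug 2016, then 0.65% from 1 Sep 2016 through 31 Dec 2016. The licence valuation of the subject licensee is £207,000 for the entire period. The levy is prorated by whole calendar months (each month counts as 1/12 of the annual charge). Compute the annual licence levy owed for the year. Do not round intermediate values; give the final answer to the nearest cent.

1 Jan – 31 Aug 2016: 8 months at 2.15% → £207,000 × 2.15% × 8/12 = £2,967.0000
1 Sep – 31 Dec 2016: 4 months at 0.65% → £207,000 × 0.65% × 4/12 = £448.5000
Total = £3,415.5000

£3,415.50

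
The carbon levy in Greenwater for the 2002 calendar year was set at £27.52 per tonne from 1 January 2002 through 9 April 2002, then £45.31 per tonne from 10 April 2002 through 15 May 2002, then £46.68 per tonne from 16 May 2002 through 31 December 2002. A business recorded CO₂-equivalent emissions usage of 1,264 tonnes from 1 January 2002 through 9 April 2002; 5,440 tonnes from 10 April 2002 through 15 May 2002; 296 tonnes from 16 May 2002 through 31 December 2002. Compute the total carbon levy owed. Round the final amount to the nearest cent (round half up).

1 January – 9 April 2002: 1,264 tonnes at £27.52/tonne → £34,785.28
10 April – 15 May 2002: 5,440 tonnes at £45.31/tonne → £246,486.40
16 May – 31 December 2002: 296 tonnes at £46.68/tonne → £13,817.28

£295,088.96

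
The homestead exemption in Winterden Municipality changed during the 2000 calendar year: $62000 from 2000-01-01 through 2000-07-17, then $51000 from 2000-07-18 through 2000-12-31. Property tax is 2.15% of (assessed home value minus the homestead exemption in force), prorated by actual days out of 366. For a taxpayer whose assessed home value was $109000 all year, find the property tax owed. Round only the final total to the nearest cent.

$1118.41

2000-01-01 to 2000-07-17: 199 days, exemption $62000 → ($109000 − $62000) × 2.15% × 199/366 = $549.4249
2000-07-18 to 2000-12-31: 167 days, exemption $51000 → ($109000 − $51000) × 2.15% × 167/366 = $568.9863
Total = $1118.4112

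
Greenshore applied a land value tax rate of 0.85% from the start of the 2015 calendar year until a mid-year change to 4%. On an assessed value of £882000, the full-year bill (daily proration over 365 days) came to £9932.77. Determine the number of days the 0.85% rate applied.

333 days

Let d = days at the first rate; then 365 − d days at the second rate.
£882000 × [0.85%·d + 4%·(365−d)] / 365 = £9932.77
Solving gives d = 333, so the new rate took effect on November 30, 2015.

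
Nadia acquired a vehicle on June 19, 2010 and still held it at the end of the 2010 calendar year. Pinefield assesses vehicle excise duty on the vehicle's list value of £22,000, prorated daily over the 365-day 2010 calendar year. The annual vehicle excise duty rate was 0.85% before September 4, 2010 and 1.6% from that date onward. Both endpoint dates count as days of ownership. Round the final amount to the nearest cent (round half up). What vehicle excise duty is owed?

June 19 – September 3, 2010: 77 days at 0.85% → £22,000 × 0.85% × 77/365 = £39.4493
September 4 – December 31, 2010: 119 days at 1.6% → £22,000 × 1.6% × 119/365 = £114.7616
Total = £154.2110

£154.21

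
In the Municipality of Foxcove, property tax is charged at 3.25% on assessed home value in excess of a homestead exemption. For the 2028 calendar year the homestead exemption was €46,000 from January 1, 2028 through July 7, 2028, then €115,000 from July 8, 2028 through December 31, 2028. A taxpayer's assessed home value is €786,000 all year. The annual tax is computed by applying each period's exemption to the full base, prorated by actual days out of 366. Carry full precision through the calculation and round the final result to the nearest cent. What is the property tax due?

January 1 – July 7, 2028: 189 days, exemption €46,000 → (€786,000 − €46,000) × 3.25% × 189/366 = €12,419.2623
July 8 – December 31, 2028: 177 days, exemption €115,000 → (€786,000 − €115,000) × 3.25% × 177/366 = €10,546.2500
Total = €22,965.5123

€22,965.51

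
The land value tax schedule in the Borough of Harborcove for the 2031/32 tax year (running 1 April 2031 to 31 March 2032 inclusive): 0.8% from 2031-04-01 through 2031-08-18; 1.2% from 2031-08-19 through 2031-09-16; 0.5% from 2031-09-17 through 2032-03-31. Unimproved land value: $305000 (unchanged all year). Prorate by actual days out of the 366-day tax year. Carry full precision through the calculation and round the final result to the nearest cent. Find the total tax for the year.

2031-04-01 to 2031-08-18: 140 days at 0.8% → $305000 × 0.8% × 140/366 = $933.3333
2031-08-19 to 2031-09-16: 29 days at 1.2% → $305000 × 1.2% × 29/366 = $290.0000
2031-09-17 to 2032-03-31: 197 days at 0.5% → $305000 × 0.5% × 197/366 = $820.8333
Total = $2044.1667

$2044.17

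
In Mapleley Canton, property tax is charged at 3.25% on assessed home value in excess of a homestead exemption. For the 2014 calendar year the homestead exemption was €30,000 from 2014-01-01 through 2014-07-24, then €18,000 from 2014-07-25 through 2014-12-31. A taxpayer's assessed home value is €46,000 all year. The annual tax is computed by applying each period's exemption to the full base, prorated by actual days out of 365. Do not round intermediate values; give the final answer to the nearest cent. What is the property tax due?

2014-01-01 to 2014-07-24: 205 days, exemption €30,000 → (€46,000 − €30,000) × 3.25% × 205/365 = €292.0548
2014-07-25 to 2014-12-31: 160 days, exemption €18,000 → (€46,000 − €18,000) × 3.25% × 160/365 = €398.9041
Total = €690.9589

€690.96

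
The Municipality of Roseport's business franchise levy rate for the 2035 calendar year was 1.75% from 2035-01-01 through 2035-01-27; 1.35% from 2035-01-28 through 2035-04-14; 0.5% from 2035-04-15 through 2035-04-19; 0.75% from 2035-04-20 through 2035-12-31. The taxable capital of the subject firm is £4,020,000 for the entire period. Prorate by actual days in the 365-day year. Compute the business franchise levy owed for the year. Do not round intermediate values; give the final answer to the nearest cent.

£38,074.36

2035-01-01 to 2035-01-27: 27 days at 1.75% → £4,020,000 × 1.75% × 27/365 = £5,203.9726
2035-01-28 to 2035-04-14: 77 days at 1.35% → £4,020,000 × 1.35% × 77/365 = £11,448.7397
2035-04-15 to 2035-04-19: 5 days at 0.5% → £4,020,000 × 0.5% × 5/365 = £275.3425
2035-04-20 to 2035-12-31: 256 days at 0.75% → £4,020,000 × 0.75% × 256/365 = £21,146.3014
Total = £38,074.3562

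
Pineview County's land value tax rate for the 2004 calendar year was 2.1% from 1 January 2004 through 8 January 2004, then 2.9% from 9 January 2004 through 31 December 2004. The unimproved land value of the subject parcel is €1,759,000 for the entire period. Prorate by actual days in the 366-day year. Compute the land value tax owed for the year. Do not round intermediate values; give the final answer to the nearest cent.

€50,703.42

1 January – 8 January 2004: 8 days at 2.1% → €1,759,000 × 2.1% × 8/366 = €807.4098
9 January – 31 December 2004: 358 days at 2.9% → €1,759,000 × 2.9% × 358/366 = €49,896.0055
Total = €50,703.4153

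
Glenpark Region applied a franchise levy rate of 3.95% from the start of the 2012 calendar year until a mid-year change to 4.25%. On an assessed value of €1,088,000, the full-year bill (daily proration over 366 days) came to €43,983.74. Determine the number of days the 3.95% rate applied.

253 days

Let d = days at the first rate; then 366 − d days at the second rate.
€1,088,000 × [3.95%·d + 4.25%·(366−d)] / 366 = €43,983.74
Solving gives d = 253, so the new rate took effect on September 10, 2012.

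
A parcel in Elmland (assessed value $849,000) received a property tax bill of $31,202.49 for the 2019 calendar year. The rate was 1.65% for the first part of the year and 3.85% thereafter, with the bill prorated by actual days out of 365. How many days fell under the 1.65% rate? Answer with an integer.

Let d = days at the first rate; then 365 − d days at the second rate.
$849,000 × [1.65%·d + 3.85%·(365−d)] / 365 = $31,202.49
Solving gives d = 29, so the new rate took effect on January 30, 2019.

29 days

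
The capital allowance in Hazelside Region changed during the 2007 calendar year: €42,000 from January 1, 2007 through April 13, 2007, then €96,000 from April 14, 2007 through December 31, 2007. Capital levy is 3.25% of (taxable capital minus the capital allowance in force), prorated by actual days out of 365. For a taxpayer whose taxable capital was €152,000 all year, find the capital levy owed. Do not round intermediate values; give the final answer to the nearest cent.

€2,315.25

January 1 – April 13, 2007: 103 days, exemption €42,000 → (€152,000 − €42,000) × 3.25% × 103/365 = €1,008.8356
April 14 – December 31, 2007: 262 days, exemption €96,000 → (€152,000 − €96,000) × 3.25% × 262/365 = €1,306.4110
Total = €2,315.2466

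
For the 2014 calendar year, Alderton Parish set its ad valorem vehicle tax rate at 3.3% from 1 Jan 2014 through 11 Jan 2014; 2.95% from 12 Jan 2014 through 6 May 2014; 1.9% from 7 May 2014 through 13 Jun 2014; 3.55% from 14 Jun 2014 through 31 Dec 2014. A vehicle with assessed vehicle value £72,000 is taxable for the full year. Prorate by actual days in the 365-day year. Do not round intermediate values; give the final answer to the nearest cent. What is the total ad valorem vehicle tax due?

£2,290.78

1 Jan – 11 Jan 2014: 11 days at 3.3% → £72,000 × 3.3% × 11/365 = £71.6055
12 Jan – 6 May 2014: 115 days at 2.95% → £72,000 × 2.95% × 115/365 = £669.2055
7 May – 13 Jun 2014: 38 days at 1.9% → £72,000 × 1.9% × 38/365 = £142.4219
14 Jun – 31 Dec 2014: 201 days at 3.55% → £72,000 × 3.55% × 201/365 = £1,407.5507
Total = £2,290.7836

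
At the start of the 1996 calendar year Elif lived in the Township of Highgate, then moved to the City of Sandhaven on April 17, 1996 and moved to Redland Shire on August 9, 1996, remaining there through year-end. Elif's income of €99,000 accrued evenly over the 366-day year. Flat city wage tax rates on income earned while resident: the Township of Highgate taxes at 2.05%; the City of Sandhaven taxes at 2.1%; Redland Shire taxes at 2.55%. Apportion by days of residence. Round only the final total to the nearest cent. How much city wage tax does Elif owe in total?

€2,241.02

The Township of Highgate, January 1 – April 16, 1996: 107 days → €99,000 × 2.05% × 107/366 = €593.3238
The City of Sandhaven, April 17 – August 8, 1996: 114 days → €99,000 × 2.1% × 114/366 = €647.5574
Redland Shire, August 9 – December 31, 1996: 145 days → €99,000 × 2.55% × 145/366 = €1,000.1434
Total = €2,241.0246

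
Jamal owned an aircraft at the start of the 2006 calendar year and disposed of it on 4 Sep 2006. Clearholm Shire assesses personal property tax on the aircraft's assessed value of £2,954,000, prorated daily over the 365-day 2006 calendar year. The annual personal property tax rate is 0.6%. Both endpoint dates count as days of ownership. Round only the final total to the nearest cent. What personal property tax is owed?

£11,994.05

Days held (1 Jan – 4 Sep 2006): 247 out of 365
Tax = £2,954,000 × 0.6% × 247/365 = £11,994.0493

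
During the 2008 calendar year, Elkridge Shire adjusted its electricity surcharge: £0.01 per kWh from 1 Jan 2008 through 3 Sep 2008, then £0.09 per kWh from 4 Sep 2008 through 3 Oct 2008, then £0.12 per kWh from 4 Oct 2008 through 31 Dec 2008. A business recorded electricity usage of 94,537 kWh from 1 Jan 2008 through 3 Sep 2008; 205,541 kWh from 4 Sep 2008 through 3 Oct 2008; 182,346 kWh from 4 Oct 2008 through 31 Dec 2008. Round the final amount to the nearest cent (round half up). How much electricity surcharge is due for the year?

1 Jan – 3 Sep 2008: 94,537 kWh at £0.01/kWh → £945.37
4 Sep – 3 Oct 2008: 205,541 kWh at £0.09/kWh → £18,498.69
4 Oct – 31 Dec 2008: 182,346 kWh at £0.12/kWh → £21,881.52

£41,325.58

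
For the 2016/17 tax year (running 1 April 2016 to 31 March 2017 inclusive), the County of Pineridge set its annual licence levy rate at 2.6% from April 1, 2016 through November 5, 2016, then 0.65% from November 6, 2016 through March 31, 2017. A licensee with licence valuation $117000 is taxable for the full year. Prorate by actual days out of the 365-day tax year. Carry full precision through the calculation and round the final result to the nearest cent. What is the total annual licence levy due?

April 1 – November 5, 2016: 219 days at 2.6% → $117000 × 2.6% × 219/365 = $1825.2000
November 6, 2016 – March 31, 2017: 146 days at 0.65% → $117000 × 0.65% × 146/365 = $304.2000
Total = $2129.4000

$2129.40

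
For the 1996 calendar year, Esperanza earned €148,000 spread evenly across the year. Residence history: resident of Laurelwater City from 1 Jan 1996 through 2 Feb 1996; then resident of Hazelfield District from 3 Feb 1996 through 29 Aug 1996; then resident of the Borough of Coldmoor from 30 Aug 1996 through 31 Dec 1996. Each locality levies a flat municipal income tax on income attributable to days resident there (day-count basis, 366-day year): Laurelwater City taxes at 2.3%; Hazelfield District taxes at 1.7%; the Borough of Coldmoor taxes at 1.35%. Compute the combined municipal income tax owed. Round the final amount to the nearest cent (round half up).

Laurelwater City, 1 Jan – 2 Feb 1996: 33 days → €148,000 × 2.3% × 33/366 = €306.9180
Hazelfield District, 3 Feb – 29 Aug 1996: 209 days → €148,000 × 1.7% × 209/366 = €1,436.7322
The Borough of Coldmoor, 30 Aug – 31 Dec 1996: 124 days → €148,000 × 1.35% × 124/366 = €676.9180
Total = €2,420.5683

€2,420.57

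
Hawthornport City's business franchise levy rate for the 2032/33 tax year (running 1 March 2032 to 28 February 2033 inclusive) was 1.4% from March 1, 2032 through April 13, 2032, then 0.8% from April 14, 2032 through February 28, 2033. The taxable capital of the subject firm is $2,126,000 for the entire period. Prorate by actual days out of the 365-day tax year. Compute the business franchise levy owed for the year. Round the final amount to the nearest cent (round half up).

March 1 – April 13, 2032: 44 days at 1.4% → $2,126,000 × 1.4% × 44/365 = $3,587.9890
April 14, 2032 – February 28, 2033: 321 days at 0.8% → $2,126,000 × 0.8% × 321/365 = $14,957.7205
Total = $18,545.7096

$18,545.71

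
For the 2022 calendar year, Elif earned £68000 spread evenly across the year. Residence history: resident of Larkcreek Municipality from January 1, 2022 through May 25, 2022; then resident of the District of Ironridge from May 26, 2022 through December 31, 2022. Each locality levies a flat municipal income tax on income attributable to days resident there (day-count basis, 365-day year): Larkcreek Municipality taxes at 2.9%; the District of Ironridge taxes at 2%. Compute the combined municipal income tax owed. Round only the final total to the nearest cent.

£1603.12

Larkcreek Municipality, January 1 – May 25, 2022: 145 days → £68000 × 2.9% × 145/365 = £783.3973
The District of Ironridge, May 26 – December 31, 2022: 220 days → £68000 × 2% × 220/365 = £819.7260
Total = £1603.1233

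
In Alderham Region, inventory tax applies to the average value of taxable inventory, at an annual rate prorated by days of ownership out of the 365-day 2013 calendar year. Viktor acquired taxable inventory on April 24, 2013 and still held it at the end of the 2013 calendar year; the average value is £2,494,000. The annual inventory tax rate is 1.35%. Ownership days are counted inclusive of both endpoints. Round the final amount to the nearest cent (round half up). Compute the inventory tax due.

£23,245.45

Days held (April 24 – December 31, 2013): 252 out of 365
Tax = £2,494,000 × 1.35% × 252/365 = £23,245.4466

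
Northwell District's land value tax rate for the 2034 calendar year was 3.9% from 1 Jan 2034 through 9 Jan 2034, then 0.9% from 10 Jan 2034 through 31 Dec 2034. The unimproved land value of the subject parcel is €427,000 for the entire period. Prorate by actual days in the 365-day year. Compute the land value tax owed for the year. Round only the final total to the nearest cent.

1 Jan – 9 Jan 2034: 9 days at 3.9% → €427,000 × 3.9% × 9/365 = €410.6219
10 Jan – 31 Dec 2034: 356 days at 0.9% → €427,000 × 0.9% × 356/365 = €3,748.2411
Total = €4,158.8630

€4,158.86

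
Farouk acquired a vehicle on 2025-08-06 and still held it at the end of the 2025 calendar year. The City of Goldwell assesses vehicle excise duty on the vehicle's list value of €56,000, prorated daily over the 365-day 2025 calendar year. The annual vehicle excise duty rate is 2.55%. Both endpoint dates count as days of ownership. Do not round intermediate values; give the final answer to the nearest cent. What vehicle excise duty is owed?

Days held (2025-08-06 to 2025-12-31): 148 out of 365
Tax = €56,000 × 2.55% × 148/365 = €579.0247

€579.02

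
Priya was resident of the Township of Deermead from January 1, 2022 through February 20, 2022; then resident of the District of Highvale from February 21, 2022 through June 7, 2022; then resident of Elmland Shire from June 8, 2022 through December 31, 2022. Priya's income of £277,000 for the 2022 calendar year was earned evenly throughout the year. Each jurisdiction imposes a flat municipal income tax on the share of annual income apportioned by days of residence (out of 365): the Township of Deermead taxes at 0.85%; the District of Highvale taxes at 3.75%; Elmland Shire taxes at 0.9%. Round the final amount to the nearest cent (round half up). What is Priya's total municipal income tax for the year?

The Township of Deermead, January 1 – February 20, 2022: 51 days → £277,000 × 0.85% × 51/365 = £328.9849
The District of Highvale, February 21 – June 7, 2022: 107 days → £277,000 × 3.75% × 107/365 = £3,045.1027
Elmland Shire, June 8 – December 31, 2022: 207 days → £277,000 × 0.9% × 207/365 = £1,413.8384
Total = £4,787.9260

£4,787.93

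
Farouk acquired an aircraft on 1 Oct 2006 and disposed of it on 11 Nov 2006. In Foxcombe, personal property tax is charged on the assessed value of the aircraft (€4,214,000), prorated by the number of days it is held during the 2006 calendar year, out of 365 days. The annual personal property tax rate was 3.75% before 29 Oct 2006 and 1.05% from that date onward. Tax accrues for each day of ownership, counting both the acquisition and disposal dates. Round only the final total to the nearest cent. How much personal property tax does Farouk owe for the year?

€13,819.61

1 Oct – 28 Oct 2006: 28 days at 3.75% → €4,214,000 × 3.75% × 28/365 = €12,122.4658
29 Oct – 11 Nov 2006: 14 days at 1.05% → €4,214,000 × 1.05% × 14/365 = €1,697.1452
Total = €13,819.6110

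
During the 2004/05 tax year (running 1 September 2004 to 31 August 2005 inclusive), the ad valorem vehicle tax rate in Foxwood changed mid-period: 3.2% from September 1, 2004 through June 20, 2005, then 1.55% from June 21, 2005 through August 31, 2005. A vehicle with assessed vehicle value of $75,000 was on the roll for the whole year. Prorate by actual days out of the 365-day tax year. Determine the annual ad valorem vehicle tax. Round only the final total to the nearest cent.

$2,155.89

September 1, 2004 – June 20, 2005: 293 days at 3.2% → $75,000 × 3.2% × 293/365 = $1,926.5753
June 21 – August 31, 2005: 72 days at 1.55% → $75,000 × 1.55% × 72/365 = $229.3151
Total = $2,155.8904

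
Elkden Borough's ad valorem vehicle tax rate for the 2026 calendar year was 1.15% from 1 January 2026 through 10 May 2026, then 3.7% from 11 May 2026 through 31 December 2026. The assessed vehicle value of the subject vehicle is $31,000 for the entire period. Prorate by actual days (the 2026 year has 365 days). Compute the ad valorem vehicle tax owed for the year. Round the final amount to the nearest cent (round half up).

$865.45

1 January – 10 May 2026: 130 days at 1.15% → $31,000 × 1.15% × 130/365 = $126.9726
11 May – 31 December 2026: 235 days at 3.7% → $31,000 × 3.7% × 235/365 = $738.4795
Total = $865.4521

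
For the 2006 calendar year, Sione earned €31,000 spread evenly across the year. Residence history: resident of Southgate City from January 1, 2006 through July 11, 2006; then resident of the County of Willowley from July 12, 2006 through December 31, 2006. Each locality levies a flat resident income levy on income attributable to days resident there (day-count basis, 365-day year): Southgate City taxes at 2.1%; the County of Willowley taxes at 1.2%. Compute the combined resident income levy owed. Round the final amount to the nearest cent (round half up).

Southgate City, January 1 – July 11, 2006: 192 days → €31,000 × 2.1% × 192/365 = €342.4438
The County of Willowley, July 12 – December 31, 2006: 173 days → €31,000 × 1.2% × 173/365 = €176.3178
Total = €518.7616

€518.76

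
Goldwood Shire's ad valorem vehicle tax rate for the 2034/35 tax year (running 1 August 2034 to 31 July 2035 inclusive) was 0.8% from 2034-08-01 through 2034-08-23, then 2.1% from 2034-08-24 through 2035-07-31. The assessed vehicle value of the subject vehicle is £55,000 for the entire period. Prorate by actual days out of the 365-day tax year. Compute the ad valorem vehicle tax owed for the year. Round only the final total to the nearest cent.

£1,109.95

2034-08-01 to 2034-08-23: 23 days at 0.8% → £55,000 × 0.8% × 23/365 = £27.7260
2034-08-24 to 2035-07-31: 342 days at 2.1% → £55,000 × 2.1% × 342/365 = £1,082.2192
Total = £1,109.9452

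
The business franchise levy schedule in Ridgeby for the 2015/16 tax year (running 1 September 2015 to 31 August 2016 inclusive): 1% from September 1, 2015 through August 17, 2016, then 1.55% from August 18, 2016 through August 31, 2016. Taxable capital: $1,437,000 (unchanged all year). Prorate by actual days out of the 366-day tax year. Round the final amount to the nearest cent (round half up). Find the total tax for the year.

September 1, 2015 – August 17, 2016: 352 days at 1% → $1,437,000 × 1% × 352/366 = $13,820.3279
August 18 – August 31, 2016: 14 days at 1.55% → $1,437,000 × 1.55% × 14/366 = $851.9918
Total = $14,672.3197

$14,672.32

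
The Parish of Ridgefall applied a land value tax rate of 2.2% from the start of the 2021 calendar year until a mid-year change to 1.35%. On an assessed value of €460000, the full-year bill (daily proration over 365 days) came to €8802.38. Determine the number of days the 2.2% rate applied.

Let d = days at the first rate; then 365 − d days at the second rate.
€460000 × [2.2%·d + 1.35%·(365−d)] / 365 = €8802.38
Solving gives d = 242, so the new rate took effect on August 31, 2021.

242 days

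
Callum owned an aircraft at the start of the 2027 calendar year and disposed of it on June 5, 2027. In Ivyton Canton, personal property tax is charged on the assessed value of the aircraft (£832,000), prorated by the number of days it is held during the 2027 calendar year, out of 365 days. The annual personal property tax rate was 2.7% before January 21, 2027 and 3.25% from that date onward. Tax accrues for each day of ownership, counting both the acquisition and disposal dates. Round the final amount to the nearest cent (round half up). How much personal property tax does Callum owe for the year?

January 1 – January 20, 2027: 20 days at 2.7% → £832,000 × 2.7% × 20/365 = £1,230.9041
January 21 – June 5, 2027: 136 days at 3.25% → £832,000 × 3.25% × 136/365 = £10,075.1781
Total = £11,306.0822

£11,306.08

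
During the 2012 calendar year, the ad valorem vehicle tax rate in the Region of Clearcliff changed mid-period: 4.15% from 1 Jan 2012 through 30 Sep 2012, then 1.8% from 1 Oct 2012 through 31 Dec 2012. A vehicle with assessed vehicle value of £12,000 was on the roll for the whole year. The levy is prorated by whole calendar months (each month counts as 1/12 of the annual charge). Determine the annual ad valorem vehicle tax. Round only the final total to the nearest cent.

1 Jan – 30 Sep 2012: 9 months at 4.15% → £12,000 × 4.15% × 9/12 = £373.5000
1 Oct – 31 Dec 2012: 3 months at 1.8% → £12,000 × 1.8% × 3/12 = £54.0000
Total = £427.5000

£427.50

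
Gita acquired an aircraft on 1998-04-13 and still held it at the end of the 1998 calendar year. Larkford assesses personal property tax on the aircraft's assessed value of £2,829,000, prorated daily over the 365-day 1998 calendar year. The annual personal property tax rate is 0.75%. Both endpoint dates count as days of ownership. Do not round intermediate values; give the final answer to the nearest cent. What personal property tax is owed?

Days held (1998-04-13 to 1998-12-31): 263 out of 365
Tax = £2,829,000 × 0.75% × 263/365 = £15,288.2260

£15,288.23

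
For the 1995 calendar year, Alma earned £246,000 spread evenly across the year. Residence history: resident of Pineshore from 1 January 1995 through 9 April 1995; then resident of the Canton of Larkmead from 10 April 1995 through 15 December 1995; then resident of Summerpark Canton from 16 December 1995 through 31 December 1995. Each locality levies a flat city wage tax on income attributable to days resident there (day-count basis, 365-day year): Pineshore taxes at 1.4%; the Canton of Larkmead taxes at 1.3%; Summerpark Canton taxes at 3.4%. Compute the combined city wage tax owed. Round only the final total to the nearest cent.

Pineshore, 1 January – 9 April 1995: 99 days → £246,000 × 1.4% × 99/365 = £934.1260
The Canton of Larkmead, 10 April – 15 December 1995: 250 days → £246,000 × 1.3% × 250/365 = £2,190.4110
Summerpark Canton, 16 December – 31 December 1995: 16 days → £246,000 × 3.4% × 16/365 = £366.6411
Total = £3,491.1781

£3,491.18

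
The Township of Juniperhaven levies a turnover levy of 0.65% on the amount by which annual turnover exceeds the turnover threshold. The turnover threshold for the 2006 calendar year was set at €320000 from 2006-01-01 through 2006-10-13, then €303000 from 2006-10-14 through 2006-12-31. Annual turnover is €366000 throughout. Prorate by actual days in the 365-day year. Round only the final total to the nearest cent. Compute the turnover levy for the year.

2006-01-01 to 2006-10-13: 286 days, exemption €320000 → (€366000 − €320000) × 0.65% × 286/365 = €234.2849
2006-10-14 to 2006-12-31: 79 days, exemption €303000 → (€366000 − €303000) × 0.65% × 79/365 = €88.6315
Total = €322.9164

€322.92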